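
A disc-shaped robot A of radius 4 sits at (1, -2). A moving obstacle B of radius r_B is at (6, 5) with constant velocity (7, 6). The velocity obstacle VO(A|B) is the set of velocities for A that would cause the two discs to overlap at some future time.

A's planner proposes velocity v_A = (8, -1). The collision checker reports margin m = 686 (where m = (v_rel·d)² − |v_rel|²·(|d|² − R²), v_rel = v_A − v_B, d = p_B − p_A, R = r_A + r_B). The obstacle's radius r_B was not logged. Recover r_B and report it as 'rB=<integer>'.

m = 686
d = (5, 7);  v_rel = (1, -7),  |v_rel|² = 50
v_rel×d = (1)·(7) − (-7)·(5) = 42
since m = R²·50 − 42²:  R² = (1764 + 686) / 50 = 49
R = √49 = 7  ⇒  r_B = 7 − 4 = 3

rB=3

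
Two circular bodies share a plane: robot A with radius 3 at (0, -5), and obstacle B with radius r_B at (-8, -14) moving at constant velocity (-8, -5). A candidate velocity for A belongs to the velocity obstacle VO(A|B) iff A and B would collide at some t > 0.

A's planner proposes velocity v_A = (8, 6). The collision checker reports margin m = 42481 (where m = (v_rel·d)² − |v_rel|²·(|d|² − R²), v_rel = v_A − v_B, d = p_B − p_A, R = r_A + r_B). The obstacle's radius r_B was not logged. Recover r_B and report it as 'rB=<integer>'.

m = 42481
d = (-8, -9);  v_rel = (16, 11),  |v_rel|² = 377
v_rel×d = (16)·(-9) − (11)·(-8) = -56
since m = R²·377 − (-56)²:  R² = (3136 + 42481) / 377 = 121
R = √121 = 11  ⇒  r_B = 11 − 3 = 8

rB=8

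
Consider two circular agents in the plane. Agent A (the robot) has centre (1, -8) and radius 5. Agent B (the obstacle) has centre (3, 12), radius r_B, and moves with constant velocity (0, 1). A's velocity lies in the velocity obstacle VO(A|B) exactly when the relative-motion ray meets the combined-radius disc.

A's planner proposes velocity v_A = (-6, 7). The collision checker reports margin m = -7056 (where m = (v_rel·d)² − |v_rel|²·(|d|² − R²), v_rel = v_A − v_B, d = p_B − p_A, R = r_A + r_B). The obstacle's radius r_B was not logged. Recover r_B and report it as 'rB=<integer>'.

m = -7056
d = (2, 20);  v_rel = (-6, 6),  |v_rel|² = 72
v_rel×d = (-6)·(20) − (6)·(2) = -132
since m = R²·72 − (-132)²:  R² = (17424 + -7056) / 72 = 144
R = √144 = 12  ⇒  r_B = 12 − 5 = 7

rB=7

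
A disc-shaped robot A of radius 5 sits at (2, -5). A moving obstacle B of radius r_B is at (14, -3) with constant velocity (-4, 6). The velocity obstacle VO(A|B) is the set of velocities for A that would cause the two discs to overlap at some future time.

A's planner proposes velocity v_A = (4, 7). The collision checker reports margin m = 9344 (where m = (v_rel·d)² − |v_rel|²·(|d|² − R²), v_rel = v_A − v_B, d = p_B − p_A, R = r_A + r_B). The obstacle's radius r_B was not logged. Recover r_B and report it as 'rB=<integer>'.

m = 9344
d = (12, 2);  v_rel = (8, 1),  |v_rel|² = 65
v_rel×d = (8)·(2) − (1)·(12) = 4
since m = R²·65 − 4²:  R² = (16 + 9344) / 65 = 144
R = √144 = 12  ⇒  r_B = 12 − 5 = 7

rB=7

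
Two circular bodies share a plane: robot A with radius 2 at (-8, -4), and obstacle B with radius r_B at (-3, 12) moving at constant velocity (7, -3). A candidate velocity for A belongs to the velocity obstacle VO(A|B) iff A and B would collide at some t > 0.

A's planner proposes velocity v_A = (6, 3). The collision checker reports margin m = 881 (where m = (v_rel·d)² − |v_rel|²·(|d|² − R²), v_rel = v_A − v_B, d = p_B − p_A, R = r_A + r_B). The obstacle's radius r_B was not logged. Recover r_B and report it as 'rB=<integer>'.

m = 881
d = (5, 16);  v_rel = (-1, 6),  |v_rel|² = 37
v_rel×d = (-1)·(16) − (6)·(5) = -46
since m = R²·37 − (-46)²:  R² = (2116 + 881) / 37 = 81
R = √81 = 9  ⇒  r_B = 9 − 2 = 7

rB=7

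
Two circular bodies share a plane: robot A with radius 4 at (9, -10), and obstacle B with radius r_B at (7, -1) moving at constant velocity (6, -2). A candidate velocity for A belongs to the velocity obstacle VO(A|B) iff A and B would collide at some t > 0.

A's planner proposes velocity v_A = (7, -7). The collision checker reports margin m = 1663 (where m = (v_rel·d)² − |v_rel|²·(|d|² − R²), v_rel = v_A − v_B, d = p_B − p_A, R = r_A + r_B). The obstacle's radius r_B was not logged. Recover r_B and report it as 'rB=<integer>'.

m = 1663
d = (-2, 9);  v_rel = (1, -5),  |v_rel|² = 26
v_rel×d = (1)·(9) − (-5)·(-2) = -1
since m = R²·26 − (-1)²:  R² = (1 + 1663) / 26 = 64
R = √64 = 8  ⇒  r_B = 8 − 4 = 4

rB=4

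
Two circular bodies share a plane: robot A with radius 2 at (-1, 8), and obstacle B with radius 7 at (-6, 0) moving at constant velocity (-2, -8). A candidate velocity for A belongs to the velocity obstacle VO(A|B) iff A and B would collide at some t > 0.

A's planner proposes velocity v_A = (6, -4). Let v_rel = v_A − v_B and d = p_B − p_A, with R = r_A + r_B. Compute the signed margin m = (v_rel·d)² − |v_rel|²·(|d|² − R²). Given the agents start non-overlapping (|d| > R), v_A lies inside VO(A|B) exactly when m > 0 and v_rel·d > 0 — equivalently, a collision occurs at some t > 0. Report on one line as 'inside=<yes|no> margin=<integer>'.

d = (-5, -8),  |d|² = 89;  R = 2+7 = 9,  c = 89−9² = 8
v_rel = (8, 4),  |v_rel|² = 80;  v_rel·d = (8)·(-5) + (4)·(-8) = -72
80·t² + 144·t + 8 = 0  ⇒  m = (-72)² − 80·8 = 4544
m = 4544 > 0,  v_rel·d = -72 < 0  ⇒  outside

inside=no margin=4544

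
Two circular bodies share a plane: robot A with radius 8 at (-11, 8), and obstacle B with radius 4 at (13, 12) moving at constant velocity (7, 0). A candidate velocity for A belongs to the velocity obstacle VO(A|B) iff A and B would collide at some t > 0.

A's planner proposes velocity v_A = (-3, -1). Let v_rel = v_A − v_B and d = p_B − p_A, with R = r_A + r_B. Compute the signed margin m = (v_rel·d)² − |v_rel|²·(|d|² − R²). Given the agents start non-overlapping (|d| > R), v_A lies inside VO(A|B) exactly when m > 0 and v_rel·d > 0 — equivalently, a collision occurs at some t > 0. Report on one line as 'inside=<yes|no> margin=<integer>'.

d = (24, 4),  |d|² = 592;  R = 8+4 = 12,  c = 592−12² = 448
v_rel = (-10, -1),  |v_rel|² = 101;  v_rel·d = (-10)·(24) + (-1)·(4) = -244
101·t² + 488·t + 448 = 0  ⇒  m = (-244)² − 101·448 = 14288
m = 14288 > 0,  v_rel·d = -244 < 0  ⇒  outside

inside=no margin=14288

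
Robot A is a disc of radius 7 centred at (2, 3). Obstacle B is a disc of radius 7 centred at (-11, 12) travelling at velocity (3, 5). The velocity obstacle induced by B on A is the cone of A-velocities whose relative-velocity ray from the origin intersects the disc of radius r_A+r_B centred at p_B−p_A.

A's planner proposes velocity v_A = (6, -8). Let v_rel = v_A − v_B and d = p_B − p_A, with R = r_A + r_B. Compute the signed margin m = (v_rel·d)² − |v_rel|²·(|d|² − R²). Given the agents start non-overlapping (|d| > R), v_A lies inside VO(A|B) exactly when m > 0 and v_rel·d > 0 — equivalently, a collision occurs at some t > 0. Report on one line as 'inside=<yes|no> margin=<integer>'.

d = (-13, 9),  |d|² = 250;  R = 7+7 = 14,  c = 250−14² = 54
v_rel = (3, -13),  |v_rel|² = 178;  v_rel·d = (3)·(-13) + (-13)·(9) = -156
178·t² + 312·t + 54 = 0  ⇒  m = (-156)² − 178·54 = 14724
m = 14724 > 0,  v_rel·d = -156 < 0  ⇒  outside

inside=no margin=14724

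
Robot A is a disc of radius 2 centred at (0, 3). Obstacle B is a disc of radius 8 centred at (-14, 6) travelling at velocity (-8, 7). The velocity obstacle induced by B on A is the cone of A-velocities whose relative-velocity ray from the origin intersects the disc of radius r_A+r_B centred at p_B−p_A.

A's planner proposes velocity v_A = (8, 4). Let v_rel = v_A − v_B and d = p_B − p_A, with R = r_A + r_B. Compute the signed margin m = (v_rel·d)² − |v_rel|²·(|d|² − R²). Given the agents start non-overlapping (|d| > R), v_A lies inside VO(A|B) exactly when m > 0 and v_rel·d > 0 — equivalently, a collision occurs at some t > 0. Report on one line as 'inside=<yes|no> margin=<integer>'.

d = (-14, 3),  |d|² = 205;  R = 2+8 = 10,  c = 205−10² = 105
v_rel = (16, -3),  |v_rel|² = 265;  v_rel·d = (16)·(-14) + (-3)·(3) = -233
265·t² + 466·t + 105 = 0  ⇒  m = (-233)² − 265·105 = 26464
m = 26464 > 0,  v_rel·d = -233 < 0  ⇒  outside

inside=no margin=26464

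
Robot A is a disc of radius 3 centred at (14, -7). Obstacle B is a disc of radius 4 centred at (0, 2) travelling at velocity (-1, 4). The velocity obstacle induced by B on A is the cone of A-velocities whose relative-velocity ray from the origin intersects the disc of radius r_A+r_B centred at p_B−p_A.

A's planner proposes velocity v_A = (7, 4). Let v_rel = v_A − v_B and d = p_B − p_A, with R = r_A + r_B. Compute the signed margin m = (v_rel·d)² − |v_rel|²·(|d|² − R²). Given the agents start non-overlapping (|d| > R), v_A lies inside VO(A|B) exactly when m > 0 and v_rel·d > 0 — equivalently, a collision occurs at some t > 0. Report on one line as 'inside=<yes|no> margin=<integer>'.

d = (-14, 9),  |d|² = 277;  R = 3+4 = 7,  c = 277−7² = 228
v_rel = (8, 0),  |v_rel|² = 64;  v_rel·d = (8)·(-14) + (0)·(9) = -112
64·t² + 224·t + 228 = 0  ⇒  m = (-112)² − 64·228 = -2048
m = -2048 < 0,  v_rel·d = -112 < 0  ⇒  outside

inside=no margin=-2048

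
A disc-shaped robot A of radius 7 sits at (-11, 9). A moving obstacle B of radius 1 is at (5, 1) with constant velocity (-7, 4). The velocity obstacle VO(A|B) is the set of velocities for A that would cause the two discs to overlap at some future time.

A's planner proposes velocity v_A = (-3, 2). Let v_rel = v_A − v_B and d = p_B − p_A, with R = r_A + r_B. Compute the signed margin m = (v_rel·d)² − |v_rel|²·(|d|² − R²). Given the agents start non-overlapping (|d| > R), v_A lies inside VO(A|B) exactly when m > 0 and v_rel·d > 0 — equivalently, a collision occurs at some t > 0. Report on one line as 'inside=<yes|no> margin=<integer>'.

d = (16, -8),  |d|² = 320;  R = 7+1 = 8,  c = 320−8² = 256
v_rel = (4, -2),  |v_rel|² = 20;  v_rel·d = (4)·(16) + (-2)·(-8) = 80
20·t² − 160·t + 256 = 0  ⇒  m = 80² − 20·256 = 1280
m = 1280 > 0,  v_rel·d = 80 > 0  ⇒  inside

inside=yes margin=1280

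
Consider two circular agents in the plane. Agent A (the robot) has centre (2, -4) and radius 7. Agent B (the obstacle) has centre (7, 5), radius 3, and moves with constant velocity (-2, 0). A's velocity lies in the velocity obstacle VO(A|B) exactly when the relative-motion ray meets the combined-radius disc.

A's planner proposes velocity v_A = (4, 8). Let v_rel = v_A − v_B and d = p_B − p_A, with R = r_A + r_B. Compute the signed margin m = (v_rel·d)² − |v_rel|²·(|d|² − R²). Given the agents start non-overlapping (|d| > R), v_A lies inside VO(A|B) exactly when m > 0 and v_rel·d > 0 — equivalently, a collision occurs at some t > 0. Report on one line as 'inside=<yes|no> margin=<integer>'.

d = (5, 9),  |d|² = 106;  R = 7+3 = 10,  c = 106−10² = 6
v_rel = (6, 8),  |v_rel|² = 100;  v_rel·d = (6)·(5) + (8)·(9) = 102
100·t² − 204·t + 6 = 0  ⇒  m = 102² − 100·6 = 9804
m = 9804 > 0,  v_rel·d = 102 > 0  ⇒  inside

inside=yes margin=9804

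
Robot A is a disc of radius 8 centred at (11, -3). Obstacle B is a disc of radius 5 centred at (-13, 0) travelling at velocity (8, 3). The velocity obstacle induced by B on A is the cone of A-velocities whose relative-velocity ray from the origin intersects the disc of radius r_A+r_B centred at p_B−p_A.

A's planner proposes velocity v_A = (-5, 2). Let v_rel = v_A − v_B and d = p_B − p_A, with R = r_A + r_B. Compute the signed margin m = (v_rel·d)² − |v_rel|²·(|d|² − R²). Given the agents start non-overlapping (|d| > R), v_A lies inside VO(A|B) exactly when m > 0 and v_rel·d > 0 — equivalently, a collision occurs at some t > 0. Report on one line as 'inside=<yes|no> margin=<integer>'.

d = (-24, 3),  |d|² = 585;  R = 8+5 = 13,  c = 585−13² = 416
v_rel = (-13, -1),  |v_rel|² = 170;  v_rel·d = (-13)·(-24) + (-1)·(3) = 309
170·t² − 618·t + 416 = 0  ⇒  m = 309² − 170·416 = 24761
m = 24761 > 0,  v_rel·d = 309 > 0  ⇒  inside

inside=yes margin=24761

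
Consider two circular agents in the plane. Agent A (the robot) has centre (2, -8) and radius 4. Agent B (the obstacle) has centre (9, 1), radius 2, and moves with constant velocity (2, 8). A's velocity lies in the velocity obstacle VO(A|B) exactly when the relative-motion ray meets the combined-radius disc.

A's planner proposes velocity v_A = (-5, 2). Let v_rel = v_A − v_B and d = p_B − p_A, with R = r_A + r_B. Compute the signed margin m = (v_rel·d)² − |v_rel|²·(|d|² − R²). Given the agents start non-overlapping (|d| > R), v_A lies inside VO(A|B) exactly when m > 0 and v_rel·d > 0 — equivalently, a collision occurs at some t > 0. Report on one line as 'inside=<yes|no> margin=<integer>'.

d = (7, 9),  |d|² = 130;  R = 4+2 = 6,  c = 130−6² = 94
v_rel = (-7, -6),  |v_rel|² = 85;  v_rel·d = (-7)·(7) + (-6)·(9) = -103
85·t² + 206·t + 94 = 0  ⇒  m = (-103)² − 85·94 = 2619
m = 2619 > 0,  v_rel·d = -103 < 0  ⇒  outside

inside=no margin=2619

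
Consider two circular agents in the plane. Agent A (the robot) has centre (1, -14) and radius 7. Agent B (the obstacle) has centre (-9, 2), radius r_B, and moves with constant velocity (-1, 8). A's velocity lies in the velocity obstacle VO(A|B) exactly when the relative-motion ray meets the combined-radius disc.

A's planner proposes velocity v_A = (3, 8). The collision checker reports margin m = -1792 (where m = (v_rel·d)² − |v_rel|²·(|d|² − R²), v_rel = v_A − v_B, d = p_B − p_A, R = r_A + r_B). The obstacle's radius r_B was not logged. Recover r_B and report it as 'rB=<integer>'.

m = -1792
d = (-10, 16);  v_rel = (4, 0),  |v_rel|² = 16
v_rel×d = (4)·(16) − (0)·(-10) = 64
since m = R²·16 − 64²:  R² = (4096 + -1792) / 16 = 144
R = √144 = 12  ⇒  r_B = 12 − 7 = 5

rB=5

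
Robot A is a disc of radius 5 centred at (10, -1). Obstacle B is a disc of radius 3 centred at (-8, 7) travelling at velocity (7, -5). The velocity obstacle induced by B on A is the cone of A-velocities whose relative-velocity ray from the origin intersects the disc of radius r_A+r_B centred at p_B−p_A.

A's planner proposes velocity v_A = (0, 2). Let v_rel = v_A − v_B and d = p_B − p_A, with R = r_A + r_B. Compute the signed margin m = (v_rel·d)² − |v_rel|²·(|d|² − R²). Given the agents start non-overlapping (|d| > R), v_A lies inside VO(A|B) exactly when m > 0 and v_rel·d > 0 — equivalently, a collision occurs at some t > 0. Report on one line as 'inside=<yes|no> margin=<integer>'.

d = (-18, 8),  |d|² = 388;  R = 5+3 = 8,  c = 388−8² = 324
v_rel = (-7, 7),  |v_rel|² = 98;  v_rel·d = (-7)·(-18) + (7)·(8) = 182
98·t² − 364·t + 324 = 0  ⇒  m = 182² − 98·324 = 1372
m = 1372 > 0,  v_rel·d = 182 > 0  ⇒  inside

inside=yes margin=1372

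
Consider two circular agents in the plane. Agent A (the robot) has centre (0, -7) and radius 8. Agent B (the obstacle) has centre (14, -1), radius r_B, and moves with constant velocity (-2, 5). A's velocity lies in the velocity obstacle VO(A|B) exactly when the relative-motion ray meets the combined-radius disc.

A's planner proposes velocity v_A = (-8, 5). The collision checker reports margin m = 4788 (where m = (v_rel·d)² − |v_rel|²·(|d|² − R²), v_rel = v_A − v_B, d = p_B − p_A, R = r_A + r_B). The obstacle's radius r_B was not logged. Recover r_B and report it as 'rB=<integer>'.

m = 4788
d = (14, 6);  v_rel = (-6, 0),  |v_rel|² = 36
v_rel×d = (-6)·(6) − (0)·(14) = -36
since m = R²·36 − (-36)²:  R² = (1296 + 4788) / 36 = 169
R = √169 = 13  ⇒  r_B = 13 − 8 = 5

rB=5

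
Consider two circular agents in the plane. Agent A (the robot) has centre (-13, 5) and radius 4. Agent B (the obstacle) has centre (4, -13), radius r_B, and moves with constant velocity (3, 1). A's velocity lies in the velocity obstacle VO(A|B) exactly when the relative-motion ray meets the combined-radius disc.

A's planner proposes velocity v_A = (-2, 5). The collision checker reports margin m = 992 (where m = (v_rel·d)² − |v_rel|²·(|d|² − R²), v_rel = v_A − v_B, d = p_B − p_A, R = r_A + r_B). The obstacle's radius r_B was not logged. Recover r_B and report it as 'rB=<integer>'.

m = 992
d = (17, -18);  v_rel = (-5, 4),  |v_rel|² = 41
v_rel×d = (-5)·(-18) − (4)·(17) = 22
since m = R²·41 − 22²:  R² = (484 + 992) / 41 = 36
R = √36 = 6  ⇒  r_B = 6 − 4 = 2

rB=2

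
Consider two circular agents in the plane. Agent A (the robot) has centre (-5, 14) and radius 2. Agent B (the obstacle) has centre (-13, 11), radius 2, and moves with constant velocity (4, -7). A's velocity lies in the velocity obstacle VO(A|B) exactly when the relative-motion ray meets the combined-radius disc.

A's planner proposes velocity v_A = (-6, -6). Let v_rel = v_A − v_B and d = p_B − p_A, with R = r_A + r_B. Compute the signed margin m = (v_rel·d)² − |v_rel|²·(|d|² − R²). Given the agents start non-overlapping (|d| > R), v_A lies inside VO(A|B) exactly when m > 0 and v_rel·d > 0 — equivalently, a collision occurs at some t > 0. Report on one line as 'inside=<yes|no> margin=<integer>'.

d = (-8, -3),  |d|² = 73;  R = 2+2 = 4,  c = 73−4² = 57
v_rel = (-10, 1),  |v_rel|² = 101;  v_rel·d = (-10)·(-8) + (1)·(-3) = 77
101·t² − 154·t + 57 = 0  ⇒  m = 77² − 101·57 = 172
m = 172 > 0,  v_rel·d = 77 > 0  ⇒  inside

inside=yes margin=172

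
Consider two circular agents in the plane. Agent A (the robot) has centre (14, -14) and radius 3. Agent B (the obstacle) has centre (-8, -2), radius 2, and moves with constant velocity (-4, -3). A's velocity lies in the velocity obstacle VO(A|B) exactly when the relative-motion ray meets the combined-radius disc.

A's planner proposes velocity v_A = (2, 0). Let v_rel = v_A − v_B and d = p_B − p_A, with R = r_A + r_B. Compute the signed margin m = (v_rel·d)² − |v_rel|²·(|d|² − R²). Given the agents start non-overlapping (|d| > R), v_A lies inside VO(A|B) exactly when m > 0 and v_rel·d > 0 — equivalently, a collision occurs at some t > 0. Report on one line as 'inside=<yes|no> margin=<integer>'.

d = (-22, 12),  |d|² = 628;  R = 3+2 = 5,  c = 628−5² = 603
v_rel = (6, 3),  |v_rel|² = 45;  v_rel·d = (6)·(-22) + (3)·(12) = -96
45·t² + 192·t + 603 = 0  ⇒  m = (-96)² − 45·603 = -17919
m = -17919 < 0,  v_rel·d = -96 < 0  ⇒  outside

inside=no margin=-17919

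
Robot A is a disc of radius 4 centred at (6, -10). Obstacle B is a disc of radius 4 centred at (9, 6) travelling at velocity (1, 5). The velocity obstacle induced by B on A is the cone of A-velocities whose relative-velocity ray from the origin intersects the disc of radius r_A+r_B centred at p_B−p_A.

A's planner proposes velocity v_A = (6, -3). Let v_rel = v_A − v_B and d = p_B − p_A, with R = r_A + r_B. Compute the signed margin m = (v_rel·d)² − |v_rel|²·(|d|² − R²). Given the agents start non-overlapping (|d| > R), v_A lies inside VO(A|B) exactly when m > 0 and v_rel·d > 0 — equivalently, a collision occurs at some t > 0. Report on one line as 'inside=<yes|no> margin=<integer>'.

d = (3, 16),  |d|² = 265;  R = 4+4 = 8,  c = 265−8² = 201
v_rel = (5, -8),  |v_rel|² = 89;  v_rel·d = (5)·(3) + (-8)·(16) = -113
89·t² + 226·t + 201 = 0  ⇒  m = (-113)² − 89·201 = -5120
m = -5120 < 0,  v_rel·d = -113 < 0  ⇒  outside

inside=no margin=-5120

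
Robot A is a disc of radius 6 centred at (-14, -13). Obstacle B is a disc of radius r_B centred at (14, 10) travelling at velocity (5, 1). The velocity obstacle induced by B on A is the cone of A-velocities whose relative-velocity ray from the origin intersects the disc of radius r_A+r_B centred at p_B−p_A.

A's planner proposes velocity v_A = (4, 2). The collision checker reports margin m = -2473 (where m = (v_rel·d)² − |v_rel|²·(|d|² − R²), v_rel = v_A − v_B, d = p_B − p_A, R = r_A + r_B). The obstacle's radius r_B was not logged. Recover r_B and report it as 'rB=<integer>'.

m = -2473
d = (28, 23);  v_rel = (-1, 1),  |v_rel|² = 2
v_rel×d = (-1)·(23) − (1)·(28) = -51
since m = R²·2 − (-51)²:  R² = (2601 + -2473) / 2 = 64
R = √64 = 8  ⇒  r_B = 8 − 6 = 2

rB=2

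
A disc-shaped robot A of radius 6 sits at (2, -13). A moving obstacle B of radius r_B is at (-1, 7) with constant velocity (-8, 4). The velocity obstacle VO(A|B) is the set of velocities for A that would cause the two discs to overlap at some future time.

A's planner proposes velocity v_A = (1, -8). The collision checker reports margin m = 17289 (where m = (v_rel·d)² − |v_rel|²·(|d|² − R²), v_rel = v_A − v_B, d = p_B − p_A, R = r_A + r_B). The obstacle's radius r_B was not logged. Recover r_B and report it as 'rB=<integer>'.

m = 17289
d = (-3, 20);  v_rel = (9, -12),  |v_rel|² = 225
v_rel×d = (9)·(20) − (-12)·(-3) = 144
since m = R²·225 − 144²:  R² = (20736 + 17289) / 225 = 169
R = √169 = 13  ⇒  r_B = 13 − 6 = 7

rB=7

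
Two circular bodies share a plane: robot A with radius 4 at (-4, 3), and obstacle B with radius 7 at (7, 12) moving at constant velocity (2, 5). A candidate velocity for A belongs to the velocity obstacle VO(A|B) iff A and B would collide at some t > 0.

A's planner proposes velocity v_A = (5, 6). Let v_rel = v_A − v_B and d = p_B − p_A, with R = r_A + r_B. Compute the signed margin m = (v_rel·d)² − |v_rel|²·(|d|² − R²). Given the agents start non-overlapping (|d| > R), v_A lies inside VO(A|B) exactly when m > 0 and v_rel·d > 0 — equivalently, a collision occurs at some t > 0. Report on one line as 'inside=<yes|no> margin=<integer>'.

d = (11, 9),  |d|² = 202;  R = 4+7 = 11,  c = 202−11² = 81
v_rel = (3, 1),  |v_rel|² = 10;  v_rel·d = (3)·(11) + (1)·(9) = 42
10·t² − 84·t + 81 = 0  ⇒  m = 42² − 10·81 = 954
m = 954 > 0,  v_rel·d = 42 > 0  ⇒  inside

inside=yes margin=954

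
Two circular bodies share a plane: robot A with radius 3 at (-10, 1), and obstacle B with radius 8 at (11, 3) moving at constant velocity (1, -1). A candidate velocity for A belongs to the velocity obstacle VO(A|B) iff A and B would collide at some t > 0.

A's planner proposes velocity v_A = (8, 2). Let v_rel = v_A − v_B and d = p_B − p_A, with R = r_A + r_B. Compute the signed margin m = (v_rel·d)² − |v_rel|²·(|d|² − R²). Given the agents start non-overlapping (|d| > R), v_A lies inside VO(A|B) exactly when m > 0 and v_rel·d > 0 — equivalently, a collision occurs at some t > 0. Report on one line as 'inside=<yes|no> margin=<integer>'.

d = (21, 2),  |d|² = 445;  R = 3+8 = 11,  c = 445−11² = 324
v_rel = (7, 3),  |v_rel|² = 58;  v_rel·d = (7)·(21) + (3)·(2) = 153
58·t² − 306·t + 324 = 0  ⇒  m = 153² − 58·324 = 4617
m = 4617 > 0,  v_rel·d = 153 > 0  ⇒  inside

inside=yes margin=4617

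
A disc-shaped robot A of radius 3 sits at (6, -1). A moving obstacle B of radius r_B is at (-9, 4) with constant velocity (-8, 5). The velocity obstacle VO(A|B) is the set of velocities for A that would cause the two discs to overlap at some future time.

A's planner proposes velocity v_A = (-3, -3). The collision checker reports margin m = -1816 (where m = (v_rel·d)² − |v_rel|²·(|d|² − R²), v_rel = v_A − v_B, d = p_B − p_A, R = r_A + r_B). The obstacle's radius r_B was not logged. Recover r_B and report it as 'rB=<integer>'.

m = -1816
d = (-15, 5);  v_rel = (5, -8),  |v_rel|² = 89
v_rel×d = (5)·(5) − (-8)·(-15) = -95
since m = R²·89 − (-95)²:  R² = (9025 + -1816) / 89 = 81
R = √81 = 9  ⇒  r_B = 9 − 3 = 6

rB=6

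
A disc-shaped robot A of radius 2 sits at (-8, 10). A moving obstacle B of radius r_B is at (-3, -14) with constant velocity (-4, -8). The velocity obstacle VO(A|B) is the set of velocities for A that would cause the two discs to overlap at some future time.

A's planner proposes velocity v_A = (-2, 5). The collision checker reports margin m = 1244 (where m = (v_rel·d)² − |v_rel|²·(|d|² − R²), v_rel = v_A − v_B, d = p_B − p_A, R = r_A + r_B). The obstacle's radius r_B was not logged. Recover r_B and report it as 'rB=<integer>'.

m = 1244
d = (5, -24);  v_rel = (2, 13),  |v_rel|² = 173
v_rel×d = (2)·(-24) − (13)·(5) = -113
since m = R²·173 − (-113)²:  R² = (12769 + 1244) / 173 = 81
R = √81 = 9  ⇒  r_B = 9 − 2 = 7

rB=7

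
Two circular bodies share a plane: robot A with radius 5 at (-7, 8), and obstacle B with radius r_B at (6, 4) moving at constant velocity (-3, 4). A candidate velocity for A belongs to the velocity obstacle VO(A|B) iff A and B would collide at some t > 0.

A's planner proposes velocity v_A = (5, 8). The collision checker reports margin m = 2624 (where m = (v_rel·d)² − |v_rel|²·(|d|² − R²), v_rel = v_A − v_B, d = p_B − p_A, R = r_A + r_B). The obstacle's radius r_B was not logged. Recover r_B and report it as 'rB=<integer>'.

m = 2624
d = (13, -4);  v_rel = (8, 4),  |v_rel|² = 80
v_rel×d = (8)·(-4) − (4)·(13) = -84
since m = R²·80 − (-84)²:  R² = (7056 + 2624) / 80 = 121
R = √121 = 11  ⇒  r_B = 11 − 5 = 6

rB=6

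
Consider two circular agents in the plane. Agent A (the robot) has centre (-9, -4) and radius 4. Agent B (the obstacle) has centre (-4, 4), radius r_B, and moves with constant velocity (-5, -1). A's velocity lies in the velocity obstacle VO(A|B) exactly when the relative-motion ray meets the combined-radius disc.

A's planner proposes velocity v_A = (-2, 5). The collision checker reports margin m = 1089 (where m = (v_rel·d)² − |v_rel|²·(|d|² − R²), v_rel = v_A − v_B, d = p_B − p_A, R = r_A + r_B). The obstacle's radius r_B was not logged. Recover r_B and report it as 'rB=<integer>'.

m = 1089
d = (5, 8);  v_rel = (3, 6),  |v_rel|² = 45
v_rel×d = (3)·(8) − (6)·(5) = -6
since m = R²·45 − (-6)²:  R² = (36 + 1089) / 45 = 25
R = √25 = 5  ⇒  r_B = 5 − 4 = 1

rB=1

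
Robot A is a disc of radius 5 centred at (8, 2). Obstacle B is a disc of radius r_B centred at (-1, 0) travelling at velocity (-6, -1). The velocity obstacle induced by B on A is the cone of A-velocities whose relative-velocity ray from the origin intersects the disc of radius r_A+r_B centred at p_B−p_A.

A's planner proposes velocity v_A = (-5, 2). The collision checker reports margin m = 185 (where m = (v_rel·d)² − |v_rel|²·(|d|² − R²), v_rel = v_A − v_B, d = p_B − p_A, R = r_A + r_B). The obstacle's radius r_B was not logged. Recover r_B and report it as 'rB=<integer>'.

m = 185
d = (-9, -2);  v_rel = (1, 3),  |v_rel|² = 10
v_rel×d = (1)·(-2) − (3)·(-9) = 25
since m = R²·10 − 25²:  R² = (625 + 185) / 10 = 81
R = √81 = 9  ⇒  r_B = 9 − 5 = 4

rB=4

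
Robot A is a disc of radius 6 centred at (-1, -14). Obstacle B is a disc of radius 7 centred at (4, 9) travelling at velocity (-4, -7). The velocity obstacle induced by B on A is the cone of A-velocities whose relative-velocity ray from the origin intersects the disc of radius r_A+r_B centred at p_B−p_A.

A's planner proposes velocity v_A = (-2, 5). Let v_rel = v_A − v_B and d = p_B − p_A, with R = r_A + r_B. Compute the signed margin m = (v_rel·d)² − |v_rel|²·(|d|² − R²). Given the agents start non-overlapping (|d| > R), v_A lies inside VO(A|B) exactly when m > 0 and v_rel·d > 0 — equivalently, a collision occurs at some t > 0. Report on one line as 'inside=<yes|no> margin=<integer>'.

d = (5, 23),  |d|² = 554;  R = 6+7 = 13,  c = 554−13² = 385
v_rel = (2, 12),  |v_rel|² = 148;  v_rel·d = (2)·(5) + (12)·(23) = 286
148·t² − 572·t + 385 = 0  ⇒  m = 286² − 148·385 = 24816
m = 24816 > 0,  v_rel·d = 286 > 0  ⇒  inside

inside=yes margin=24816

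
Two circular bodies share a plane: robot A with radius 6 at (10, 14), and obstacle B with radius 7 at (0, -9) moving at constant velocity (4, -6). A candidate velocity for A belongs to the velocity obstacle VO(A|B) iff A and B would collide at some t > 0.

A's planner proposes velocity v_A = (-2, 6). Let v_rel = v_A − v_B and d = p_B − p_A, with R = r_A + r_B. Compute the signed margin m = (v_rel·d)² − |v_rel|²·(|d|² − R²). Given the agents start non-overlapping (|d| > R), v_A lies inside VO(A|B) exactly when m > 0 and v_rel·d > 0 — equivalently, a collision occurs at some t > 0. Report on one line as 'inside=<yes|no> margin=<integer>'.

d = (-10, -23),  |d|² = 629;  R = 6+7 = 13,  c = 629−13² = 460
v_rel = (-6, 12),  |v_rel|² = 180;  v_rel·d = (-6)·(-10) + (12)·(-23) = -216
180·t² + 432·t + 460 = 0  ⇒  m = (-216)² − 180·460 = -36144
m = -36144 < 0,  v_rel·d = -216 < 0  ⇒  outside

inside=no margin=-36144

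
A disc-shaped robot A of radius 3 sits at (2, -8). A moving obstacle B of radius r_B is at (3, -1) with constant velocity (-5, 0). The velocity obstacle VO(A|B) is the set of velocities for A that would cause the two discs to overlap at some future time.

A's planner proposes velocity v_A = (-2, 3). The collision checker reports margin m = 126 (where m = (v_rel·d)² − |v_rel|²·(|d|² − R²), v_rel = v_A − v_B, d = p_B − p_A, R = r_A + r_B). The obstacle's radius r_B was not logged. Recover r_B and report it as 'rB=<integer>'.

m = 126
d = (1, 7);  v_rel = (3, 3),  |v_rel|² = 18
v_rel×d = (3)·(7) − (3)·(1) = 18
since m = R²·18 − 18²:  R² = (324 + 126) / 18 = 25
R = √25 = 5  ⇒  r_B = 5 − 3 = 2

rB=2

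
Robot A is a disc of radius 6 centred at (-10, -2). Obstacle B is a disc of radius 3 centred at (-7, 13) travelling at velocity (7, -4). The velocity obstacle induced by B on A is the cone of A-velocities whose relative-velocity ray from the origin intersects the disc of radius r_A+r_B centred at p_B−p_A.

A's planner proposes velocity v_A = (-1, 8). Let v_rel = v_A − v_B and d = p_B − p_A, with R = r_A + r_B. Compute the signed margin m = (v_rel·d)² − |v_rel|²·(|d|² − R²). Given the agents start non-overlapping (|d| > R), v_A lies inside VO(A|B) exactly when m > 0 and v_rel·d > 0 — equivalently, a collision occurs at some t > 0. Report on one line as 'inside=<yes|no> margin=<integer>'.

d = (3, 15),  |d|² = 234;  R = 6+3 = 9,  c = 234−9² = 153
v_rel = (-8, 12),  |v_rel|² = 208;  v_rel·d = (-8)·(3) + (12)·(15) = 156
208·t² − 312·t + 153 = 0  ⇒  m = 156² − 208·153 = -7488
m = -7488 < 0,  v_rel·d = 156 > 0  ⇒  outside

inside=no margin=-7488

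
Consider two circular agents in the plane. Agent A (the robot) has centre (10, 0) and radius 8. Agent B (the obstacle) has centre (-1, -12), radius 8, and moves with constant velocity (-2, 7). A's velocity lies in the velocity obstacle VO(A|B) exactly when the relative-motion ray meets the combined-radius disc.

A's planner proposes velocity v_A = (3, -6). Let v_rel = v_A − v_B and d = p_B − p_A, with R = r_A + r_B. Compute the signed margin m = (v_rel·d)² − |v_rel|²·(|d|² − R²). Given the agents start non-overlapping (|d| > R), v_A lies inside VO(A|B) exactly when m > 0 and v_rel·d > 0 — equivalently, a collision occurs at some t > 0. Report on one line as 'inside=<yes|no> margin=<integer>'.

d = (-11, -12),  |d|² = 265;  R = 8+8 = 16,  c = 265−16² = 9
v_rel = (5, -13),  |v_rel|² = 194;  v_rel·d = (5)·(-11) + (-13)·(-12) = 101
194·t² − 202·t + 9 = 0  ⇒  m = 101² − 194·9 = 8455
m = 8455 > 0,  v_rel·d = 101 > 0  ⇒  inside

inside=yes margin=8455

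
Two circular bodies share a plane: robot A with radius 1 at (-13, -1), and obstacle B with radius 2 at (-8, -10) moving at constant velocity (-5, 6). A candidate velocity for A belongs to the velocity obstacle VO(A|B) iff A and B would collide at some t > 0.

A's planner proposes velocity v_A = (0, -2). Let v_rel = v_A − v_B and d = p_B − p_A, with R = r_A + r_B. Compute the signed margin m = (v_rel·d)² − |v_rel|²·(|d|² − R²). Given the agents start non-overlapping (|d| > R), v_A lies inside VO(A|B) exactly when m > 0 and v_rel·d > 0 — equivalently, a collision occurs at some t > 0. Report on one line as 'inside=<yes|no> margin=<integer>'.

d = (5, -9),  |d|² = 106;  R = 1+2 = 3,  c = 106−3² = 97
v_rel = (5, -8),  |v_rel|² = 89;  v_rel·d = (5)·(5) + (-8)·(-9) = 97
89·t² − 194·t + 97 = 0  ⇒  m = 97² − 89·97 = 776
m = 776 > 0,  v_rel·d = 97 > 0  ⇒  inside

inside=yes margin=776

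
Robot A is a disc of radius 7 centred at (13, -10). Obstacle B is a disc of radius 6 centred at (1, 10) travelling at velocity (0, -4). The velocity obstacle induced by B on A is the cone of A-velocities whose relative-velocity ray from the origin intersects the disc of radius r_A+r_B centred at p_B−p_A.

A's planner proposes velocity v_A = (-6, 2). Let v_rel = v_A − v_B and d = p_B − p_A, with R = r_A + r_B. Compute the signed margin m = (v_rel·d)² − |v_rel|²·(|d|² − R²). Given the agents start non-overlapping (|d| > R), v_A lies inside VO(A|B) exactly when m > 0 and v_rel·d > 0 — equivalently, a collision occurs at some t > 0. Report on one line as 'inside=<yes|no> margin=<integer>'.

d = (-12, 20),  |d|² = 544;  R = 7+6 = 13,  c = 544−13² = 375
v_rel = (-6, 6),  |v_rel|² = 72;  v_rel·d = (-6)·(-12) + (6)·(20) = 192
72·t² − 384·t + 375 = 0  ⇒  m = 192² − 72·375 = 9864
m = 9864 > 0,  v_rel·d = 192 > 0  ⇒  inside

inside=yes margin=9864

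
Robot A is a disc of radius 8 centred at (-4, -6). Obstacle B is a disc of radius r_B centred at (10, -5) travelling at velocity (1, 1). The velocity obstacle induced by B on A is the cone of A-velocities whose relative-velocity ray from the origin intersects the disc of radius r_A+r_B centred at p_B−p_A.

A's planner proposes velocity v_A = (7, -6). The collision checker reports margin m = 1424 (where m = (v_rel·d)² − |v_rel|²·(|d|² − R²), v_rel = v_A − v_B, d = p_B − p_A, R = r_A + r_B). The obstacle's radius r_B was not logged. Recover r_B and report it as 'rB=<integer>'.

m = 1424
d = (14, 1);  v_rel = (6, -7),  |v_rel|² = 85
v_rel×d = (6)·(1) − (-7)·(14) = 104
since m = R²·85 − 104²:  R² = (10816 + 1424) / 85 = 144
R = √144 = 12  ⇒  r_B = 12 − 8 = 4

rB=4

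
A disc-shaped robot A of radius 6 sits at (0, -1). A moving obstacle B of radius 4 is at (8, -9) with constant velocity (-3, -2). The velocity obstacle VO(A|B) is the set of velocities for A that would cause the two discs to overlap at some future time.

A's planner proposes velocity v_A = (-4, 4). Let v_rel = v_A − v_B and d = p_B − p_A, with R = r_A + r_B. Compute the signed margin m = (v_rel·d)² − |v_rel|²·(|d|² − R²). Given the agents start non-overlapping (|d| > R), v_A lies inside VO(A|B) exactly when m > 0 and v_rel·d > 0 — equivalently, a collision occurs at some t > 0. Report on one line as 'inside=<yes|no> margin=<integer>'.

d = (8, -8),  |d|² = 128;  R = 6+4 = 10,  c = 128−10² = 28
v_rel = (-1, 6),  |v_rel|² = 37;  v_rel·d = (-1)·(8) + (6)·(-8) = -56
37·t² + 112·t + 28 = 0  ⇒  m = (-56)² − 37·28 = 2100
m = 2100 > 0,  v_rel·d = -56 < 0  ⇒  outside

inside=no margin=2100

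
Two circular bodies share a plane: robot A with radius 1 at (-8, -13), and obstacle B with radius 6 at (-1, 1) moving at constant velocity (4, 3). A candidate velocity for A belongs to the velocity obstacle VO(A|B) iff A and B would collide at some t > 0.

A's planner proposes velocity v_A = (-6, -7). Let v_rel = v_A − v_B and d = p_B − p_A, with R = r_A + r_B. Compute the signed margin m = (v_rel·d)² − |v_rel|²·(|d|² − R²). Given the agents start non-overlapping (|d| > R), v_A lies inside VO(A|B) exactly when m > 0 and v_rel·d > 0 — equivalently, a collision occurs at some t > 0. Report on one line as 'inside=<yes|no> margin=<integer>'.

d = (7, 14),  |d|² = 245;  R = 1+6 = 7,  c = 245−7² = 196
v_rel = (-10, -10),  |v_rel|² = 200;  v_rel·d = (-10)·(7) + (-10)·(14) = -210
200·t² + 420·t + 196 = 0  ⇒  m = (-210)² − 200·196 = 4900
m = 4900 > 0,  v_rel·d = -210 < 0  ⇒  outside

inside=no margin=4900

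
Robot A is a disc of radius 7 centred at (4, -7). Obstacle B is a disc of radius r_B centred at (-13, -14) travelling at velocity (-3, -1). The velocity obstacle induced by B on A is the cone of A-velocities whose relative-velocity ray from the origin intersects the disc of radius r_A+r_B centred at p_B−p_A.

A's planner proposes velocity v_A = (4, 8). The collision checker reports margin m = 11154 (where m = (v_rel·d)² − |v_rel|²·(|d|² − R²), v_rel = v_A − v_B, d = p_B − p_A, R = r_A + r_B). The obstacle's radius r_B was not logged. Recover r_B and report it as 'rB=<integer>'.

m = 11154
d = (-17, -7);  v_rel = (7, 9),  |v_rel|² = 130
v_rel×d = (7)·(-7) − (9)·(-17) = 104
since m = R²·130 − 104²:  R² = (10816 + 11154) / 130 = 169
R = √169 = 13  ⇒  r_B = 13 − 7 = 6

rB=6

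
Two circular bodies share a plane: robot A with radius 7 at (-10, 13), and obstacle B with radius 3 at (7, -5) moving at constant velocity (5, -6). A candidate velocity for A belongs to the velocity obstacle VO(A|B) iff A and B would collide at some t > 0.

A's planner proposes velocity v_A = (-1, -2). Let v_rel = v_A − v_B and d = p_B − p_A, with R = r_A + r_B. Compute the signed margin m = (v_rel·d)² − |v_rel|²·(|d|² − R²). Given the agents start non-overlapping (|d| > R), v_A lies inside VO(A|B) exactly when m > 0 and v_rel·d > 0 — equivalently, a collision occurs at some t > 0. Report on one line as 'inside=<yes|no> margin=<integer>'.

d = (17, -18),  |d|² = 613;  R = 7+3 = 10,  c = 613−10² = 513
v_rel = (-6, 4),  |v_rel|² = 52;  v_rel·d = (-6)·(17) + (4)·(-18) = -174
52·t² + 348·t + 513 = 0  ⇒  m = (-174)² − 52·513 = 3600
m = 3600 > 0,  v_rel·d = -174 < 0  ⇒  outside

inside=no margin=3600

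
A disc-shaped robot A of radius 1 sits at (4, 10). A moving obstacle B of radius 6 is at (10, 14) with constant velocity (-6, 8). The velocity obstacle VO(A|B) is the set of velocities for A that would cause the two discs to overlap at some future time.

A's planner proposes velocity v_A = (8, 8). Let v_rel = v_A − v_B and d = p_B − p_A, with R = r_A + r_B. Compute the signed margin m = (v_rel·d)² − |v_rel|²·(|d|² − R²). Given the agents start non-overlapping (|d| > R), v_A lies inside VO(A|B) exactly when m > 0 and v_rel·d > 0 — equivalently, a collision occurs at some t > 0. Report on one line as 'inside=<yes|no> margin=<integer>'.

d = (6, 4),  |d|² = 52;  R = 1+6 = 7,  c = 52−7² = 3
v_rel = (14, 0),  |v_rel|² = 196;  v_rel·d = (14)·(6) + (0)·(4) = 84
196·t² − 168·t + 3 = 0  ⇒  m = 84² − 196·3 = 6468
m = 6468 > 0,  v_rel·d = 84 > 0  ⇒  inside

inside=yes margin=6468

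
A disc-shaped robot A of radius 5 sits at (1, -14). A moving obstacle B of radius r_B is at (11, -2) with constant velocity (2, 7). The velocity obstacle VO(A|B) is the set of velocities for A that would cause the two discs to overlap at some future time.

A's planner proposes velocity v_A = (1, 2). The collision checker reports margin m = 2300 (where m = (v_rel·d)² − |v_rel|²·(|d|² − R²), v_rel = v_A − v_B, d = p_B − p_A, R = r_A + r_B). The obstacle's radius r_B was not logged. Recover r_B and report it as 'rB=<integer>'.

m = 2300
d = (10, 12);  v_rel = (-1, -5),  |v_rel|² = 26
v_rel×d = (-1)·(12) − (-5)·(10) = 38
since m = R²·26 − 38²:  R² = (1444 + 2300) / 26 = 144
R = √144 = 12  ⇒  r_B = 12 − 5 = 7

rB=7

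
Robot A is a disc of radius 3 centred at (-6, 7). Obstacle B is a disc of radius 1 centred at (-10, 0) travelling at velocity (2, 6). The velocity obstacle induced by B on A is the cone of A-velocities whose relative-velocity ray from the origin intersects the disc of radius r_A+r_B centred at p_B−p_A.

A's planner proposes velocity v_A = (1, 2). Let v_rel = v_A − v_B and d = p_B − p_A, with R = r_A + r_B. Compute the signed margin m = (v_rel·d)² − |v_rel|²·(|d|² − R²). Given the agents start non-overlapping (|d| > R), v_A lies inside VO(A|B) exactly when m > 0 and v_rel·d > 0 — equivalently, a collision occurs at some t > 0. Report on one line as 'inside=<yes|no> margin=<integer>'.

d = (-4, -7),  |d|² = 65;  R = 3+1 = 4,  c = 65−4² = 49
v_rel = (-1, -4),  |v_rel|² = 17;  v_rel·d = (-1)·(-4) + (-4)·(-7) = 32
17·t² − 64·t + 49 = 0  ⇒  m = 32² − 17·49 = 191
m = 191 > 0,  v_rel·d = 32 > 0  ⇒  inside

inside=yes margin=191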